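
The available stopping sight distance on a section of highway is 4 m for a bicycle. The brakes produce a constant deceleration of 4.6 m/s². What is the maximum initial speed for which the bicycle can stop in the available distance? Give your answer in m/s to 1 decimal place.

Maximum speed ≈ 6.1 m/s

v²/(2a) = d ⇒ v = √(2 × 4.600 × 4) = √36.80 = 6.0663 m/s.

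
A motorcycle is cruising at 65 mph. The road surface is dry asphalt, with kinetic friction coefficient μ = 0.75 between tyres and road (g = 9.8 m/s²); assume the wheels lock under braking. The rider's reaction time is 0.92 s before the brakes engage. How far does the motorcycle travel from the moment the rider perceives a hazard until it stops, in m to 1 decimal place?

Total stopping distance ≈ 84.2 m

65 mph × 0.44704 = 29.0576 m/s.
a = μg = 0.75 × 9.8 = 7.350 m/s².
Reaction distance = v·t_r = 29.0576 × 0.92 = 26.733 m.
Braking distance = v²/(2a) = 29.0576² / (2 × 7.350) = 844.344 / 14.700 = 57.438 m.
Total = 26.733 + 57.438 = 84.171 m.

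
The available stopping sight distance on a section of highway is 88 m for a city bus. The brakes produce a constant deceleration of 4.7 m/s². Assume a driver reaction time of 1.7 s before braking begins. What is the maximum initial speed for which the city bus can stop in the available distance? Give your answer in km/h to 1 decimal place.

Maximum speed ≈ 78.7 km/h

Stopping distance: v·t_r + v²/(2a) = 88 with t_r = 1.7 s and a = 4.700 m/s².
So v² + 15.980 v − 827.20 = 0.
Positive root: v = −a·t_r + √((a·t_r)² + 2a·d) = −7.990 + √(63.840 + 827.20) = 21.8603 m/s.
21.8603 m/s × 3.6 = 78.697 km/h.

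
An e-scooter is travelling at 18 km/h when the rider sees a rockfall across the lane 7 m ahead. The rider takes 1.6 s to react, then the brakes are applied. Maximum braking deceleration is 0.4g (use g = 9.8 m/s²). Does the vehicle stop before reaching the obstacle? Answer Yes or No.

No

18 km/h ÷ 3.6 = 5.0000 m/s.
a = 0.4 × 9.8 = 3.920 m/s².
Reaction distance = 5.0000 × 1.6 = 8.000 m.
Braking distance = v²/(2a) = 25.000 / 7.840 = 3.189 m.
Total stopping distance = 8.000 + 3.189 = 11.189 m, vs 7 m available — it cannot stop in time and overshoots by 11.189 − 7 = 4.189 m.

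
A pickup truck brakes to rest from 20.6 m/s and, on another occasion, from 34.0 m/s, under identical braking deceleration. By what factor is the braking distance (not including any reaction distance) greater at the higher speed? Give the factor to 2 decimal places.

Braking distance d = v²/(2a), so with a fixed, d ∝ v².
Factor = (34.0/20.6)² = 1.6505² = 2.7242.

Factor ≈ 2.72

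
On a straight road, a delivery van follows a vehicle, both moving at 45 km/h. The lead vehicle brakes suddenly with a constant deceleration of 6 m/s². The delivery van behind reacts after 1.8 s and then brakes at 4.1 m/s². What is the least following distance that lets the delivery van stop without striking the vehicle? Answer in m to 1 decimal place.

Minimum gap ≈ 28.5 m

45 km/h ÷ 3.6 = 12.5000 m/s.
Leader travels v²/(2a_L) = 156.250 / 12.000 = 13.021 m before stopping.
Follower covers v·t_r = 12.5000 × 1.8 = 22.500 m while reacting, then v²/(2a_F) = 156.250 / 8.200 = 19.055 m while braking, for a total of 22.500 + 19.055 = 41.555 m.
Since a_F ≤ a_L and the follower starts braking later, the follower is never slower than the leader, so the closest approach is when both have stopped.
Minimum gap = 41.555 − 13.021 = 28.534 m.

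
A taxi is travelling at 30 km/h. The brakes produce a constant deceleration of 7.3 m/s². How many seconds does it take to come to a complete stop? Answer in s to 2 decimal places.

Braking time ≈ 1.14 s

30 km/h ÷ 3.6 = 8.3333 m/s.
Braking time = v/a = 8.3333 / 7.300 = 1.142 s.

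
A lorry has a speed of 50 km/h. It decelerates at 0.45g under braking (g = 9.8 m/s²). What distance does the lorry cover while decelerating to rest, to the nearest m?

Braking distance ≈ 22 m

50 km/h ÷ 3.6 = 13.8889 m/s.
a = 0.45 × 9.8 = 4.410 m/s².
Braking distance = v²/(2a) = 13.8889² / (2 × 4.410) = 192.902 / 8.820 = 21.871 m.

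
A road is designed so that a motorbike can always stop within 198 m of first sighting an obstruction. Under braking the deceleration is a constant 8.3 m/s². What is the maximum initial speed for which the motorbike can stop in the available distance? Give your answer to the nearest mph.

v²/(2a) = d ⇒ v = √(2 × 8.300 × 198) = √3286.80 = 57.3306 m/s.
57.3306 m/s ÷ 0.44704 = 128.245 mph.

Maximum speed ≈ 128 mph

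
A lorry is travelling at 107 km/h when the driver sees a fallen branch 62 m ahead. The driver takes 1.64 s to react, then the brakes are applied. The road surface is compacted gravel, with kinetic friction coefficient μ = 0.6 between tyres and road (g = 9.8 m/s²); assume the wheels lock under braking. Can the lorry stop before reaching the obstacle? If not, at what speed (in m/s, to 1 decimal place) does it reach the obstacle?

107 km/h ÷ 3.6 = 29.7222 m/s.
a = μg = 0.6 × 9.8 = 5.880 m/s².
Reaction distance = 29.7222 × 1.64 = 48.744 m.
Braking distance needed to stop: v²/(2a) = 883.409 / 11.760 = 75.120 m, so total needed = 48.744 + 75.120 = 123.864 m > 62 m — it cannot stop.
Distance remaining when braking begins: 62 − 48.744 = 13.256 m.
v² = v₀² − 2a·d = 883.409 − 2 × 5.880 × 13.256 = 727.518 m²/s².
v = √727.518 = 26.973 m/s.

No — it strikes the obstacle at 27.0 m/s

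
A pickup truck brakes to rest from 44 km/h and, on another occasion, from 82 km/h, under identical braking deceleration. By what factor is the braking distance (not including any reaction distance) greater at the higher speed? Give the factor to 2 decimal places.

Braking distance d = v²/(2a), so with a fixed, d ∝ v².
Factor = (82/44)² = 1.8636² = 3.4730.

Factor ≈ 3.47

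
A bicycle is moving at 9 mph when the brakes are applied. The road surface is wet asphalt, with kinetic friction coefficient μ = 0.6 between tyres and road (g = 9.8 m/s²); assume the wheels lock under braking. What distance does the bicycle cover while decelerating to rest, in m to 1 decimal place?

Braking distance ≈ 1.4 m

9 mph × 0.44704 = 4.0234 m/s.
a = μg = 0.6 × 9.8 = 5.880 m/s².
Braking distance = v²/(2a) = 4.0234² / (2 × 5.880) = 16.188 / 11.760 = 1.377 m.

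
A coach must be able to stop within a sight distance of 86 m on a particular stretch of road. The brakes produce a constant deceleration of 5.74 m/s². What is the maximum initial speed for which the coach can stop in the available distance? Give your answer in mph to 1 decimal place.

Maximum speed ≈ 70.3 mph

v²/(2a) = d ⇒ v = √(2 × 5.740 × 86) = √987.28 = 31.4210 m/s.
31.4210 m/s ÷ 0.44704 = 70.287 mph.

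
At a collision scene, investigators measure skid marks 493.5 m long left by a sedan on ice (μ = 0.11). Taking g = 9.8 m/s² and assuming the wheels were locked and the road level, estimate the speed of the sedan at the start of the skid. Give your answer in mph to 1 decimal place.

Deceleration a = μg = 0.11 × 9.8 = 1.078 m/s².
v = √(2a·d) = √(2 × 1.078 × 493.5) = √1063.986 = 32.6188 m/s.
= 32.6188 ÷ 0.44704 = 72.966 mph.

Initial speed ≈ 73.0 mph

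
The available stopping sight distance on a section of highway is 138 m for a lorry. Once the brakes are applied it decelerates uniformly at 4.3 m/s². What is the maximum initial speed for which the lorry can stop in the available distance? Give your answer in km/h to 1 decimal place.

Maximum speed ≈ 124.0 km/h

v²/(2a) = d ⇒ v = √(2 × 4.300 × 138) = √1186.80 = 34.4500 m/s.
34.4500 m/s × 3.6 = 124.020 km/h.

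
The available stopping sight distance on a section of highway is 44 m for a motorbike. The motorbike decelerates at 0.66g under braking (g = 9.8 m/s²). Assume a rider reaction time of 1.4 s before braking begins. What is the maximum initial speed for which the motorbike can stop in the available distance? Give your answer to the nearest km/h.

a = 0.66 × 9.8 = 6.468 m/s².
Stopping distance: v·t_r + v²/(2a) = 44 with t_r = 1.4 s and a = 6.468 m/s².
So v² + 18.110 v − 569.18 = 0.
Positive root: v = −a·t_r + √((a·t_r)² + 2a·d) = −9.055 + √(81.993 + 569.18) = 16.4631 m/s.
16.4631 m/s × 3.6 = 59.267 km/h.

Maximum speed ≈ 59 km/h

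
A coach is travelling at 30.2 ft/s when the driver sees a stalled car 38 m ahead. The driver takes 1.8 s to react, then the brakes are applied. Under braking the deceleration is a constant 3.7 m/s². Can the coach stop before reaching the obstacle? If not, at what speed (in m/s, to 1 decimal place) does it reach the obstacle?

30.2 ft/s × 0.3048 = 9.2050 m/s.
Reaction distance = 9.2050 × 1.8 = 16.569 m.
Braking distance = v²/(2a) = 84.732 / 7.400 = 11.450 m.
Total stopping distance = 16.569 + 11.450 = 28.019 m, vs 38 m available — it stops with 38 − 28.019 = 9.981 m to spare.

Yes — it stops about 10.0 m short of the obstacle, so it never reaches it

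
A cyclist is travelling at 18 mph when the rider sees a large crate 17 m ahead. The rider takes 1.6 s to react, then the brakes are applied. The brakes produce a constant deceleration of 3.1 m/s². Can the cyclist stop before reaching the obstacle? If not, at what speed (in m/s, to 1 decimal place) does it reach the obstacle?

No — it strikes the obstacle at 6.3 m/s

18 mph × 0.44704 = 8.0467 m/s.
Reaction distance = 8.0467 × 1.6 = 12.875 m.
Braking distance needed to stop: v²/(2a) = 64.749 / 6.200 = 10.443 m, so total needed = 12.875 + 10.443 = 23.318 m > 17 m — it cannot stop.
Distance remaining when braking begins: 17 − 12.875 = 4.125 m.
v² = v₀² − 2a·d = 64.749 − 2 × 3.100 × 4.125 = 39.174 m²/s².
v = √39.174 = 6.259 m/s.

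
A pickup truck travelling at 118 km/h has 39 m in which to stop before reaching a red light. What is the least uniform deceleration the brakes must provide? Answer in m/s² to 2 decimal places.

118 km/h ÷ 3.6 = 32.7778 m/s.
v² = 2a·d ⇒ a = v²/(2d) = 32.7778² / (2 × 39.000) = 1074.384 / 78.000 = 13.7742 m/s².

Required deceleration ≈ 13.77 m/s²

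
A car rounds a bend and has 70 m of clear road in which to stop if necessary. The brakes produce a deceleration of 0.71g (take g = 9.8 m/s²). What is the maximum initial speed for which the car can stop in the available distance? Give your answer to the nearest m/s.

Maximum speed ≈ 31 m/s

a = 0.71 × 9.8 = 6.958 m/s².
v²/(2a) = d ⇒ v = √(2 × 6.958 × 70) = √974.12 = 31.2109 m/s.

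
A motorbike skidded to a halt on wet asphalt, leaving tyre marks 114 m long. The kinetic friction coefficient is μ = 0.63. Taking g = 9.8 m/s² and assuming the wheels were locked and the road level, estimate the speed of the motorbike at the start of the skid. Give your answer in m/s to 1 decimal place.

Deceleration a = μg = 0.63 × 9.8 = 6.174 m/s².
v = √(2a·d) = √(2 × 6.174 × 114) = √1407.672 = 37.5190 m/s.

Initial speed ≈ 37.5 m/s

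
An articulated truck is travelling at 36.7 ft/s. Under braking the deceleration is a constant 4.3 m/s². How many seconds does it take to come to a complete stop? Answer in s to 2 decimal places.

36.7 ft/s × 0.3048 = 11.1862 m/s.
Braking time = v/a = 11.1862 / 4.300 = 2.601 s.

Braking time ≈ 2.60 s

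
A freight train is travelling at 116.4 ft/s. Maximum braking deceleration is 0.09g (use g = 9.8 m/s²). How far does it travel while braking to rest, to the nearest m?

Braking distance ≈ 714 m

116.4 ft/s × 0.3048 = 35.4787 m/s.
a = 0.09 × 9.8 = 0.882 m/s².
Braking distance = v²/(2a) = 35.4787² / (2 × 0.882) = 1258.738 / 1.764 = 713.570 m.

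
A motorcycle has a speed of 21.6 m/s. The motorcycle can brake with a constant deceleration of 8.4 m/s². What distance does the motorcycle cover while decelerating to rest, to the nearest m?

Braking distance = v²/(2a) = 21.6000² / (2 × 8.400) = 466.560 / 16.800 = 27.771 m.

Braking distance ≈ 28 m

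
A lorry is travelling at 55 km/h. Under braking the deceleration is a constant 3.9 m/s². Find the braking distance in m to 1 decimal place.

Braking distance ≈ 29.9 m

55 km/h ÷ 3.6 = 15.2778 m/s.
Braking distance = v²/(2a) = 15.2778² / (2 × 3.900) = 233.411 / 7.800 = 29.924 m.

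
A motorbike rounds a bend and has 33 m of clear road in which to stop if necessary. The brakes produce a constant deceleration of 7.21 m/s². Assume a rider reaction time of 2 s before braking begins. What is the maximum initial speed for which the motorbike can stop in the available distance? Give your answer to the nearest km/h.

Stopping distance: v·t_r + v²/(2a) = 33 with t_r = 2 s and a = 7.210 m/s².
So v² + 28.840 v − 475.86 = 0.
Positive root: v = −a·t_r + √((a·t_r)² + 2a·d) = −14.420 + √(207.936 + 475.86) = 11.7295 m/s.
11.7295 m/s × 3.6 = 42.226 km/h.

Maximum speed ≈ 42 km/h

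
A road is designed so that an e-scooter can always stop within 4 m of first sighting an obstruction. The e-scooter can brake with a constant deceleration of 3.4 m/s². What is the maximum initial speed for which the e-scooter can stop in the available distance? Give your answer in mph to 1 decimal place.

Maximum speed ≈ 11.7 mph

v²/(2a) = d ⇒ v = √(2 × 3.400 × 4) = √27.20 = 5.2154 m/s.
5.2154 m/s ÷ 0.44704 = 11.667 mph.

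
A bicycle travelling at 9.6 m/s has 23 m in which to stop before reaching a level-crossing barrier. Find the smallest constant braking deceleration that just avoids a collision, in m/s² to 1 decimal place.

v² = 2a·d ⇒ a = v²/(2d) = 9.6000² / (2 × 23.000) = 92.160 / 46.000 = 2.0035 m/s².

Required deceleration ≈ 2.0 m/s²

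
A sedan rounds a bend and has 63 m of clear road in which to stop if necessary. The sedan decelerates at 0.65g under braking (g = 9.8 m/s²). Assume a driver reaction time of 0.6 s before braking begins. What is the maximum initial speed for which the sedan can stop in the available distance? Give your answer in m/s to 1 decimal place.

a = 0.65 × 9.8 = 6.370 m/s².
Stopping distance: v·t_r + v²/(2a) = 63 with t_r = 0.6 s and a = 6.370 m/s².
So v² + 7.644 v − 802.62 = 0.
Positive root: v = −a·t_r + √((a·t_r)² + 2a·d) = −3.822 + √(14.608 + 802.62) = 24.7652 m/s.

Maximum speed ≈ 24.8 m/s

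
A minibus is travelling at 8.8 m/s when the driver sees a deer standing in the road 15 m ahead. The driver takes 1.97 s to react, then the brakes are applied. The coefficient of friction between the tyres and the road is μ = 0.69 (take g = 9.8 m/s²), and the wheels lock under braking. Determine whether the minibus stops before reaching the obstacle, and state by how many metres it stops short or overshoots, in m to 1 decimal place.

a = μg = 0.69 × 9.8 = 6.762 m/s².
Reaction distance = 8.8000 × 1.97 = 17.336 m.
Braking distance = v²/(2a) = 77.440 / 13.524 = 5.726 m.
Total stopping distance = 17.336 + 5.726 = 23.062 m, vs 15 m available — it cannot stop in time and overshoots by 23.062 − 15 = 8.062 m.

No — it overshoots by 8.1 m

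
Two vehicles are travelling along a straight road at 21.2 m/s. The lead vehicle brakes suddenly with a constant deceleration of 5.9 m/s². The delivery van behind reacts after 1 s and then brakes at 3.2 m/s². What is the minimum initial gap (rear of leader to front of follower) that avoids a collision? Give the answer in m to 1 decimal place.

Leader travels v²/(2a_L) = 449.440 / 11.800 = 38.088 m before stopping.
Follower covers v·t_r = 21.2000 × 1 = 21.200 m while reacting, then v²/(2a_F) = 449.440 / 6.400 = 70.225 m while braking, for a total of 21.200 + 70.225 = 91.425 m.
Since a_F ≤ a_L and the follower starts braking later, the follower is never slower than the leader, so the closest approach is when both have stopped.
Minimum gap = 91.425 − 38.088 = 53.337 m.

Minimum gap ≈ 53.3 m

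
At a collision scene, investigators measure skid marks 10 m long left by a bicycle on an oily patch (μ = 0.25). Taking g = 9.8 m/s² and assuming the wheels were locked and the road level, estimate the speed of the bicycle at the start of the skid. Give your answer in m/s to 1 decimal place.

Deceleration a = μg = 0.25 × 9.8 = 2.450 m/s².
v = √(2a·d) = √(2 × 2.450 × 10) = √49.000 = 7.0000 m/s.

Initial speed ≈ 7.0 m/s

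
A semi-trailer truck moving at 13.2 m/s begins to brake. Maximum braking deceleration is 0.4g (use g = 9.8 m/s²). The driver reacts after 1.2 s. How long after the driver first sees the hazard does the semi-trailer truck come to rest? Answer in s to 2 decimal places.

Total time ≈ 4.57 s

a = 0.4 × 9.8 = 3.920 m/s².
Braking time = v/a = 13.2000 / 3.920 = 3.367 s.
Total = 1.2 + 3.367 = 4.567 s.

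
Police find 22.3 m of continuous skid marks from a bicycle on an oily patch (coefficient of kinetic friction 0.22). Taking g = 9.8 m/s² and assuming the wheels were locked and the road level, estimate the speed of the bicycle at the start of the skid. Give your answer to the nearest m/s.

Deceleration a = μg = 0.22 × 9.8 = 2.156 m/s².
v = √(2a·d) = √(2 × 2.156 × 22.3) = √96.158 = 9.8060 m/s.

Initial speed ≈ 10 m/s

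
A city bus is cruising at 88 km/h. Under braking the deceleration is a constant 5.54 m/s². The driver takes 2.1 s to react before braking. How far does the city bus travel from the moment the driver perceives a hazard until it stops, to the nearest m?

88 km/h ÷ 3.6 = 24.4444 m/s.
Reaction distance = v·t_r = 24.4444 × 2.1 = 51.333 m.
Braking distance = v²/(2a) = 24.4444² / (2 × 5.540) = 597.529 / 11.080 = 53.929 m.
Total = 51.333 + 53.929 = 105.262 m.

Total stopping distance ≈ 105 m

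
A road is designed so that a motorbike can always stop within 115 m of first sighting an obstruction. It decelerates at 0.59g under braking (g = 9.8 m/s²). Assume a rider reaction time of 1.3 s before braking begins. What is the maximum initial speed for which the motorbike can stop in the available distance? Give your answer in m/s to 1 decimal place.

Maximum speed ≈ 29.7 m/s

a = 0.59 × 9.8 = 5.782 m/s².
Stopping distance: v·t_r + v²/(2a) = 115 with t_r = 1.3 s and a = 5.782 m/s².
So v² + 15.033 v − 1329.86 = 0.
Positive root: v = −a·t_r + √((a·t_r)² + 2a·d) = −7.517 + √(56.505 + 1329.86) = 29.7169 m/s.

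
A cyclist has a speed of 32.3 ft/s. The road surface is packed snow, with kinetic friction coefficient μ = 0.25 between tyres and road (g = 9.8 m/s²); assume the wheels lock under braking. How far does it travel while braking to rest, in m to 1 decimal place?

32.3 ft/s × 0.3048 = 9.8450 m/s.
a = μg = 0.25 × 9.8 = 2.450 m/s².
Braking distance = v²/(2a) = 9.8450² / (2 × 2.450) = 96.924 / 4.900 = 19.780 m.

Braking distance ≈ 19.8 m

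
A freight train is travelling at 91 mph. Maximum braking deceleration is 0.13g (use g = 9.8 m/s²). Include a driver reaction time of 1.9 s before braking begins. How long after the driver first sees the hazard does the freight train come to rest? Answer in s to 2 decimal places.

91 mph × 0.44704 = 40.6806 m/s.
a = 0.13 × 9.8 = 1.274 m/s².
Braking time = v/a = 40.6806 / 1.274 = 31.931 s.
Total = 1.9 + 31.931 = 33.831 s.

Total time ≈ 33.83 s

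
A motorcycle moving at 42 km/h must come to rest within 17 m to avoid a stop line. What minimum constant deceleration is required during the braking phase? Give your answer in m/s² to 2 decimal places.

Required deceleration ≈ 4.00 m/s²

42 km/h ÷ 3.6 = 11.6667 m/s.
v² = 2a·d ⇒ a = v²/(2d) = 11.6667² / (2 × 17.000) = 136.112 / 34.000 = 4.0033 m/s².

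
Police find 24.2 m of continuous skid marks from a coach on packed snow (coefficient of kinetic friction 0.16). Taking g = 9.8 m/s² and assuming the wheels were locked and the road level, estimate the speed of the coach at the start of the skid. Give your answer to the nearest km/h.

Deceleration a = μg = 0.16 × 9.8 = 1.568 m/s².
v = √(2a·d) = √(2 × 1.568 × 24.2) = √75.891 = 8.7115 m/s.
= 8.7115 × 3.6 = 31.361 km/h.

Initial speed ≈ 31 km/h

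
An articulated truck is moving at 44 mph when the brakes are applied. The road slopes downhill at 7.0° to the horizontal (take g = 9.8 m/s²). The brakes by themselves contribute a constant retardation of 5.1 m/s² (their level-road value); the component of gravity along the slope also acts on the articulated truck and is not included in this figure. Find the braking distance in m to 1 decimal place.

44 mph × 0.44704 = 19.6698 m/s.
Gravity along the downhill slope reduces the braking deceleration: a_eff = 5.100 − 9.8·sin 7.0° = 5.100 − 1.194 = 3.906 m/s².
Braking distance = v²/(2a) = 19.6698² / (2 × 3.906) = 386.901 / 7.812 = 49.526 m.

Braking distance ≈ 49.5 m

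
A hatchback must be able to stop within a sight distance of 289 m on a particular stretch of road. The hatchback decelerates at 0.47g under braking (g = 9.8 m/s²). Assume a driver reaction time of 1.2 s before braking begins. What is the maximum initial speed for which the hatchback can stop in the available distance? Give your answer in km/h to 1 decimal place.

Maximum speed ≈ 166.9 km/h

a = 0.47 × 9.8 = 4.606 m/s².
Stopping distance: v·t_r + v²/(2a) = 289 with t_r = 1.2 s and a = 4.606 m/s².
So v² + 11.054 v − 2662.27 = 0.
Positive root: v = −a·t_r + √((a·t_r)² + 2a·d) = −5.527 + √(30.548 + 2662.27) = 46.3654 m/s.
46.3654 m/s × 3.6 = 166.915 km/h.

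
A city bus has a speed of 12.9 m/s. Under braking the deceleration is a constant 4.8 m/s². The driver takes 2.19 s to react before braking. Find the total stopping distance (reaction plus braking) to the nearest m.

Reaction distance = v·t_r = 12.9000 × 2.19 = 28.251 m.
Braking distance = v²/(2a) = 12.9000² / (2 × 4.800) = 166.410 / 9.600 = 17.334 m.
Total = 28.251 + 17.334 = 45.585 m.

Total stopping distance ≈ 46 m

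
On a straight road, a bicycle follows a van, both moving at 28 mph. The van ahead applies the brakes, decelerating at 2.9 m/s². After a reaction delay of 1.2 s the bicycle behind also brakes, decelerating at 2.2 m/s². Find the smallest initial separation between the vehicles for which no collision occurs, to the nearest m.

28 mph × 0.44704 = 12.5171 m/s.
Leader travels v²/(2a_L) = 156.678 / 5.800 = 27.013 m before stopping.
Follower covers v·t_r = 12.5171 × 1.2 = 15.021 m while reacting, then v²/(2a_F) = 156.678 / 4.400 = 35.609 m while braking, for a total of 15.021 + 35.609 = 50.630 m.
Since a_F ≤ a_L and the follower starts braking later, the follower is never slower than the leader, so the closest approach is when both have stopped.
Minimum gap = 50.630 − 27.013 = 23.617 m.

Minimum gap ≈ 24 m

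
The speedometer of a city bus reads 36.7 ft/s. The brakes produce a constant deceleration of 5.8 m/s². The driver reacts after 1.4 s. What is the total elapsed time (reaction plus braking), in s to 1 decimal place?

36.7 ft/s × 0.3048 = 11.1862 m/s.
Braking time = v/a = 11.1862 / 5.800 = 1.929 s.
Total = 1.4 + 1.929 = 3.329 s.

Total time ≈ 3.3 s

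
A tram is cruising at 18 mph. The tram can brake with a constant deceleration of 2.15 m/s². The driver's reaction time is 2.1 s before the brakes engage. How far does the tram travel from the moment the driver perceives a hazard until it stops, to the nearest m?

Total stopping distance ≈ 32 m

18 mph × 0.44704 = 8.0467 m/s.
Reaction distance = v·t_r = 8.0467 × 2.1 = 16.898 m.
Braking distance = v²/(2a) = 8.0467² / (2 × 2.150) = 64.749 / 4.300 = 15.058 m.
Total = 16.898 + 15.058 = 31.956 m.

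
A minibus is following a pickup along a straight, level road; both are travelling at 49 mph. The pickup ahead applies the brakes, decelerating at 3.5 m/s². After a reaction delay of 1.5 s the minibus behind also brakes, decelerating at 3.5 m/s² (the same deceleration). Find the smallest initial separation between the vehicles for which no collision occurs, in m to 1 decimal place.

49 mph × 0.44704 = 21.9050 m/s.
Leader travels v²/(2a_L) = 479.829 / 7.000 = 68.547 m before stopping.
Follower covers v·t_r = 21.9050 × 1.5 = 32.858 m while reacting, then v²/(2a_F) = 479.829 / 7.000 = 68.547 m while braking, for a total of 32.858 + 68.547 = 101.405 m.
Since a_F ≤ a_L and the follower starts braking later, the follower is never slower than the leader, so the closest approach is when both have stopped.
Minimum gap = 101.405 − 68.547 = 32.858 m.

Minimum gap ≈ 32.9 m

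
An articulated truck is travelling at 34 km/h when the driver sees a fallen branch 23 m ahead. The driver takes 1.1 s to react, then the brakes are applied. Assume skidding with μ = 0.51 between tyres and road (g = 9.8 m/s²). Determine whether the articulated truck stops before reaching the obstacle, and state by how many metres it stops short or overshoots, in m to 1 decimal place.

34 km/h ÷ 3.6 = 9.4444 m/s.
a = μg = 0.51 × 9.8 = 4.998 m/s².
Reaction distance = 9.4444 × 1.1 = 10.389 m.
Braking distance = v²/(2a) = 89.197 / 9.996 = 8.923 m.
Total stopping distance = 10.389 + 8.923 = 19.312 m, vs 23 m available — it stops with 23 − 19.312 = 3.688 m to spare.

Yes — it stops 3.7 m short of the obstacle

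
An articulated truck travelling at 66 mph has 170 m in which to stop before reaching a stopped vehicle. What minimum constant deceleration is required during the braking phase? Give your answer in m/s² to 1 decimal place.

66 mph × 0.44704 = 29.5046 m/s.
v² = 2a·d ⇒ a = v²/(2d) = 29.5046² / (2 × 170.000) = 870.521 / 340.000 = 2.5604 m/s².

Required deceleration ≈ 2.6 m/s²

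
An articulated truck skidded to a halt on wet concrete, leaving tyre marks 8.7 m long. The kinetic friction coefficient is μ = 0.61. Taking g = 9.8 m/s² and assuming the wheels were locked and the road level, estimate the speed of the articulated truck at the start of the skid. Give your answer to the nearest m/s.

Deceleration a = μg = 0.61 × 9.8 = 5.978 m/s².
v = √(2a·d) = √(2 × 5.978 × 8.7) = √104.017 = 10.1989 m/s.

Initial speed ≈ 10 m/s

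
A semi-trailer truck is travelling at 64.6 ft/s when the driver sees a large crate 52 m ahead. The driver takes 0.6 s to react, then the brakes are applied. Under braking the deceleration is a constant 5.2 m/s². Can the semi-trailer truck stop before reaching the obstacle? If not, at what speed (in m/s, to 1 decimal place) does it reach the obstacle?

Yes — it stops about 2.9 m short of the obstacle, so it never reaches it

64.6 ft/s × 0.3048 = 19.6901 m/s.
Reaction distance = 19.6901 × 0.6 = 11.814 m.
Braking distance = v²/(2a) = 387.700 / 10.400 = 37.279 m.
Total stopping distance = 11.814 + 37.279 = 49.093 m, vs 52 m available — it stops with 52 − 49.093 = 2.907 m to spare.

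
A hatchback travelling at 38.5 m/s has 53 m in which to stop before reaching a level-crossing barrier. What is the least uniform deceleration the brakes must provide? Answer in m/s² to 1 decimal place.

v² = 2a·d ⇒ a = v²/(2d) = 38.5000² / (2 × 53.000) = 1482.250 / 106.000 = 13.9835 m/s².

Required deceleration ≈ 14.0 m/s²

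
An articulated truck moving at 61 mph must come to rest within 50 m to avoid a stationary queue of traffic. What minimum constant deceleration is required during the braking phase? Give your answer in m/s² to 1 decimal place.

Required deceleration ≈ 7.4 m/s²

61 mph × 0.44704 = 27.2694 m/s.
v² = 2a·d ⇒ a = v²/(2d) = 27.2694² / (2 × 50.000) = 743.620 / 100.000 = 7.4362 m/s².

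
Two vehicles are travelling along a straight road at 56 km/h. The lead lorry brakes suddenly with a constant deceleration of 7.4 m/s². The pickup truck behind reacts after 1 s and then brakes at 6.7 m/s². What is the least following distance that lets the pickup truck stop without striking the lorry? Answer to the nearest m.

56 km/h ÷ 3.6 = 15.5556 m/s.
Leader travels v²/(2a_L) = 241.977 / 14.800 = 16.350 m before stopping.
Follower covers v·t_r = 15.5556 × 1 = 15.556 m while reacting, then v²/(2a_F) = 241.977 / 13.400 = 18.058 m while braking, for a total of 15.556 + 18.058 = 33.614 m.
Since a_F ≤ a_L and the follower starts braking later, the follower is never slower than the leader, so the closest approach is when both have stopped.
Minimum gap = 33.614 − 16.350 = 17.264 m.

Minimum gap ≈ 17 m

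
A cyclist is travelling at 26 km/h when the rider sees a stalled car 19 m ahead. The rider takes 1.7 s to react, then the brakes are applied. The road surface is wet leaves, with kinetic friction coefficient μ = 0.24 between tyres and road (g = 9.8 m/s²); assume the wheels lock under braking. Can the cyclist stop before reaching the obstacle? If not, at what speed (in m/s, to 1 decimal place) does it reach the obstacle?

26 km/h ÷ 3.6 = 7.2222 m/s.
a = μg = 0.24 × 9.8 = 2.352 m/s².
Reaction distance = 7.2222 × 1.7 = 12.278 m.
Braking distance needed to stop: v²/(2a) = 52.160 / 4.704 = 11.088 m, so total needed = 12.278 + 11.088 = 23.366 m > 19 m — it cannot stop.
Distance remaining when braking begins: 19 − 12.278 = 6.722 m.
v² = v₀² − 2a·d = 52.160 − 2 × 2.352 × 6.722 = 20.540 m²/s².
v = √20.540 = 4.532 m/s.

No — it strikes the obstacle at 4.5 m/s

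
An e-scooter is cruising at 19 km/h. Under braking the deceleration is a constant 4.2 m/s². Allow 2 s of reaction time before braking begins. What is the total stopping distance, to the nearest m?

Total stopping distance ≈ 14 m

19 km/h ÷ 3.6 = 5.2778 m/s.
Reaction distance = v·t_r = 5.2778 × 2 = 10.556 m.
Braking distance = v²/(2a) = 5.2778² / (2 × 4.200) = 27.855 / 8.400 = 3.316 m.
Total = 10.556 + 3.316 = 13.872 m.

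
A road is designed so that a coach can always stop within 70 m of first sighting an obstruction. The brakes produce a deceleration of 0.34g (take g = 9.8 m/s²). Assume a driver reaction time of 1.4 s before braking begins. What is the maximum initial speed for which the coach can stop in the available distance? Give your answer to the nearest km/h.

Maximum speed ≈ 63 km/h

a = 0.34 × 9.8 = 3.332 m/s².
Stopping distance: v·t_r + v²/(2a) = 70 with t_r = 1.4 s and a = 3.332 m/s².
So v² + 9.330 v − 466.48 = 0.
Positive root: v = −a·t_r + √((a·t_r)² + 2a·d) = −4.665 + √(21.762 + 466.48) = 17.4312 m/s.
17.4312 m/s × 3.6 = 62.752 km/h.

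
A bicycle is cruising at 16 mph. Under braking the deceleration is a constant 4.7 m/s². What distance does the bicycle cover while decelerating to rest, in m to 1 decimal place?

16 mph × 0.44704 = 7.1526 m/s.
Braking distance = v²/(2a) = 7.1526² / (2 × 4.700) = 51.160 / 9.400 = 5.443 m.

Braking distance ≈ 5.4 m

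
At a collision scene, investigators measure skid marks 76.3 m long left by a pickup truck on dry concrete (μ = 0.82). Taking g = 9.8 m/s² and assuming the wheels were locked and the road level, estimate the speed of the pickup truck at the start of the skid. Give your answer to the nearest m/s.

Initial speed ≈ 35 m/s

Deceleration a = μg = 0.82 × 9.8 = 8.036 m/s².
v = √(2a·d) = √(2 × 8.036 × 76.3) = √1226.294 = 35.0185 m/s.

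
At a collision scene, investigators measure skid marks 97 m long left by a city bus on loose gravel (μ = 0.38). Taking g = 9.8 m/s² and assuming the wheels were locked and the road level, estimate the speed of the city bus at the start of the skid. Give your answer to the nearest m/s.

Deceleration a = μg = 0.38 × 9.8 = 3.724 m/s².
v = √(2a·d) = √(2 × 3.724 × 97) = √722.456 = 26.8785 m/s.

Initial speed ≈ 27 m/s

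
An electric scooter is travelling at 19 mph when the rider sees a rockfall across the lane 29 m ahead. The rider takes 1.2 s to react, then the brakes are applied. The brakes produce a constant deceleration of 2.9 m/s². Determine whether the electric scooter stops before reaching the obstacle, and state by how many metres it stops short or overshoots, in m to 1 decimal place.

Yes — it stops 6.4 m short of the obstacle

19 mph × 0.44704 = 8.4938 m/s.
Reaction distance = 8.4938 × 1.2 = 10.193 m.
Braking distance = v²/(2a) = 72.145 / 5.800 = 12.439 m.
Total stopping distance = 10.193 + 12.439 = 22.632 m, vs 29 m available — it stops with 29 − 22.632 = 6.368 m to spare.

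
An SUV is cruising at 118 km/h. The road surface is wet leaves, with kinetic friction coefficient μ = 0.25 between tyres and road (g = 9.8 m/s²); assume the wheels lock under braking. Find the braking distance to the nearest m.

Braking distance ≈ 219 m

118 km/h ÷ 3.6 = 32.7778 m/s.
a = μg = 0.25 × 9.8 = 2.450 m/s².
Braking distance = v²/(2a) = 32.7778² / (2 × 2.450) = 1074.384 / 4.900 = 219.262 m.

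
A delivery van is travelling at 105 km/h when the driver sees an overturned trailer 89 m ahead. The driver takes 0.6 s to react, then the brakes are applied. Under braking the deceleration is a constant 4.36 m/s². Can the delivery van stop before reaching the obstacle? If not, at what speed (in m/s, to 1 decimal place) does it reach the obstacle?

105 km/h ÷ 3.6 = 29.1667 m/s.
Reaction distance = 29.1667 × 0.6 = 17.500 m.
Braking distance needed to stop: v²/(2a) = 850.696 / 8.720 = 97.557 m, so total needed = 17.500 + 97.557 = 115.057 m > 89 m — it cannot stop.
Distance remaining when braking begins: 89 − 17.500 = 71.500 m.
v² = v₀² − 2a·d = 850.696 − 2 × 4.360 × 71.500 = 227.216 m²/s².
v = √227.216 = 15.074 m/s.

No — it strikes the obstacle at 15.1 m/s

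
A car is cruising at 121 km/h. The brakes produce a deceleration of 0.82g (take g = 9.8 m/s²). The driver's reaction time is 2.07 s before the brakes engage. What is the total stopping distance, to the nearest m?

Total stopping distance ≈ 140 m

121 km/h ÷ 3.6 = 33.6111 m/s.
a = 0.82 × 9.8 = 8.036 m/s².
Reaction distance = v·t_r = 33.6111 × 2.07 = 69.575 m.
Braking distance = v²/(2a) = 33.6111² / (2 × 8.036) = 1129.706 / 16.072 = 70.290 m.
Total = 69.575 + 70.290 = 139.865 m.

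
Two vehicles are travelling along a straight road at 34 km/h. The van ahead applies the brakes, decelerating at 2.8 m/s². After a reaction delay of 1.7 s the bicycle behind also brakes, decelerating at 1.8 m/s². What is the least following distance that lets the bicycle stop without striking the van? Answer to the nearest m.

Minimum gap ≈ 25 m

34 km/h ÷ 3.6 = 9.4444 m/s.
Leader travels v²/(2a_L) = 89.197 / 5.600 = 15.928 m before stopping.
Follower covers v·t_r = 9.4444 × 1.7 = 16.055 m while reacting, then v²/(2a_F) = 89.197 / 3.600 = 24.777 m while braking, for a total of 16.055 + 24.777 = 40.832 m.
Since a_F ≤ a_L and the follower starts braking later, the follower is never slower than the leader, so the closest approach is when both have stopped.
Minimum gap = 40.832 − 15.928 = 24.904 m.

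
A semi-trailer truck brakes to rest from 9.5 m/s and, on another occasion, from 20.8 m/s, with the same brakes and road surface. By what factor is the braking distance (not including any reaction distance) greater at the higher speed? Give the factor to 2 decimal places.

Factor ≈ 4.79

Braking distance d = v²/(2a), so with a fixed, d ∝ v².
Factor = (20.8/9.5)² = 2.1895² = 4.7939.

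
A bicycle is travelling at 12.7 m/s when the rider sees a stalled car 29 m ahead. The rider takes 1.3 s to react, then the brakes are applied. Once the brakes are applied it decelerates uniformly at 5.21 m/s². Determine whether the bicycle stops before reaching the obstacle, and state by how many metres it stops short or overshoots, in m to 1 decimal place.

Reaction distance = 12.7000 × 1.3 = 16.510 m.
Braking distance = v²/(2a) = 161.290 / 10.420 = 15.479 m.
Total stopping distance = 16.510 + 15.479 = 31.989 m, vs 29 m available — it cannot stop in time and overshoots by 31.989 − 29 = 2.989 m.

No — it overshoots by 3.0 m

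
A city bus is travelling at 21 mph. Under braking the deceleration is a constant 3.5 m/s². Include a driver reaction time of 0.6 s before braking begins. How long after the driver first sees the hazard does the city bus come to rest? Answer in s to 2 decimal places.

Total time ≈ 3.28 s

21 mph × 0.44704 = 9.3878 m/s.
Braking time = v/a = 9.3878 / 3.500 = 2.682 s.
Total = 0.6 + 2.682 = 3.282 s.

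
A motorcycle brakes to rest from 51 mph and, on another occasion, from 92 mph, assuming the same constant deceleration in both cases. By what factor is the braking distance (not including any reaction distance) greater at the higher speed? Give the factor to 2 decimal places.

Factor ≈ 3.25

Braking distance d = v²/(2a), so with a fixed, d ∝ v².
Factor = (92/51)² = 1.8039² = 3.2541.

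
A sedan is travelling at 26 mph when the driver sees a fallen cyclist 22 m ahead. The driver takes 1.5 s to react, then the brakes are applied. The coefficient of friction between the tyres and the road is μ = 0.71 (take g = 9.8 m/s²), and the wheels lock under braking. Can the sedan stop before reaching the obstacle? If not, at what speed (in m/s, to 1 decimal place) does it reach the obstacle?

26 mph × 0.44704 = 11.6230 m/s.
a = μg = 0.71 × 9.8 = 6.958 m/s².
Reaction distance = 11.6230 × 1.5 = 17.434 m.
Braking distance needed to stop: v²/(2a) = 135.094 / 13.916 = 9.708 m, so total needed = 17.434 + 9.708 = 27.142 m > 22 m — it cannot stop.
Distance remaining when braking begins: 22 − 17.434 = 4.566 m.
v² = v₀² − 2a·d = 135.094 − 2 × 6.958 × 4.566 = 71.554 m²/s².
v = √71.554 = 8.459 m/s.

No — it strikes the obstacle at 8.5 m/s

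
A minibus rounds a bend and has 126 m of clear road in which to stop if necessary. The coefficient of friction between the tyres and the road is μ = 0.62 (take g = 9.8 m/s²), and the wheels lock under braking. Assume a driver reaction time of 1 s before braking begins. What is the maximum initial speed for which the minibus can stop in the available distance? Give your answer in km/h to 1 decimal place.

a = μg = 0.62 × 9.8 = 6.076 m/s².
Stopping distance: v·t_r + v²/(2a) = 126 with t_r = 1 s and a = 6.076 m/s².
So v² + 12.152 v − 1531.15 = 0.
Positive root: v = −a·t_r + √((a·t_r)² + 2a·d) = −6.076 + √(36.918 + 1531.15) = 33.5228 m/s.
33.5228 m/s × 3.6 = 120.682 km/h.

Maximum speed ≈ 120.7 km/h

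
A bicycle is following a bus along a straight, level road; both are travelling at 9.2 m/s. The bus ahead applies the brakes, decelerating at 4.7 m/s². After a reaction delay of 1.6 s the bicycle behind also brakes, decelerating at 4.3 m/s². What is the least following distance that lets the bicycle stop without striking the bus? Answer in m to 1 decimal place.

Leader travels v²/(2a_L) = 84.640 / 9.400 = 9.004 m before stopping.
Follower covers v·t_r = 9.2000 × 1.6 = 14.720 m while reacting, then v²/(2a_F) = 84.640 / 8.600 = 9.842 m while braking, for a total of 14.720 + 9.842 = 24.562 m.
Since a_F ≤ a_L and the follower starts braking later, the follower is never slower than the leader, so the closest approach is when both have stopped.
Minimum gap = 24.562 − 9.004 = 15.558 m.

Minimum gap ≈ 15.6 m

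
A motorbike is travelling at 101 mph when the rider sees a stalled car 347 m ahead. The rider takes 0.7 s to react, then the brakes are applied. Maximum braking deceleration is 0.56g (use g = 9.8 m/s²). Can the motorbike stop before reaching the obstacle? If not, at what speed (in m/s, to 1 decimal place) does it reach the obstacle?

101 mph × 0.44704 = 45.1510 m/s.
a = 0.56 × 9.8 = 5.488 m/s².
Reaction distance = 45.1510 × 0.7 = 31.606 m.
Braking distance = v²/(2a) = 2038.613 / 10.976 = 185.734 m.
Total stopping distance = 31.606 + 185.734 = 217.340 m, vs 347 m available — it stops with 347 − 217.340 = 129.660 m to spare.

Yes — it stops about 129.7 m short of the obstacle, so it never reaches it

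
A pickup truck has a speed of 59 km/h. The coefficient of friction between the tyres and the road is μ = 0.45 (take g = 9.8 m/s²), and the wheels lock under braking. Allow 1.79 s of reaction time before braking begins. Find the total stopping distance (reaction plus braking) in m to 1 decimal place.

59 km/h ÷ 3.6 = 16.3889 m/s.
a = μg = 0.45 × 9.8 = 4.410 m/s².
Reaction distance = v·t_r = 16.3889 × 1.79 = 29.336 m.
Braking distance = v²/(2a) = 16.3889² / (2 × 4.410) = 268.596 / 8.820 = 30.453 m.
Total = 29.336 + 30.453 = 59.789 m.

Total stopping distance ≈ 59.8 m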